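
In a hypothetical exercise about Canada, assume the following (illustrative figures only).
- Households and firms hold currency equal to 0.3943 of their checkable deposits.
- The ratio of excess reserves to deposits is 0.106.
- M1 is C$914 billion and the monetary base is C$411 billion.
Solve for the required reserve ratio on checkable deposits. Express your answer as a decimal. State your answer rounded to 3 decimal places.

0.127

Using m = M/MB = 914/411 ≈ 2.223844. Since m = (1 + c)/(c + rr + e), the denominator satisfies c + rr + e = (1 + c)/m = (1 + 0.3943) / 2.223844 ≈ 0.626977.
With c = 0.3943 and e = 0.106, the required reserve ratio on checkable deposits is 0.626977 − 0.3943 − 0.106 = 0.126677.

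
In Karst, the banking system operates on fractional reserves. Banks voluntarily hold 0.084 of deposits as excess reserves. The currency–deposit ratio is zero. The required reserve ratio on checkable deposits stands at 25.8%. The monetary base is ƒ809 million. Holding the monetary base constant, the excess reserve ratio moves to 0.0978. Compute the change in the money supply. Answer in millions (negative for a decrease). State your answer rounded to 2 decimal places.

-91.75 million

Initially m₁ = 1 / (0.258 + 0.084) ≈ 2.923977, so M₁ = 2.923977 × 809 ≈ 2365.4974 million.
After the change m₂ = 1 / (0.258 + 0.0978) ≈ 2.810568, so M₂ = 2.810568 × 809 ≈ 2273.7495 million.
ΔM = M₂ − M₁ = 2273.7495 − 2365.4974 = -91.7479 million.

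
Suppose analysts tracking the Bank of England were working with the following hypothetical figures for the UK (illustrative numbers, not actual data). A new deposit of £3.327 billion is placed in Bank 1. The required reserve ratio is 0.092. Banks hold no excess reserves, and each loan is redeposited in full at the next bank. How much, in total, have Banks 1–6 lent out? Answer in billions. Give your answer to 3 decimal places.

£14.434 billion

Bank i lends (1 − rr)^i of the original deposit: Bank 1 lends 3.327·0.9080 ≈ 3.0209, Bank 2 lends 3.327·0.9080² ≈ 2.7430, and so on.
Summing a geometric series: total = 3.327·[0.9080·(1 − 0.9080^6) / (1 − 0.9080)] ≈ 14.4340 billion.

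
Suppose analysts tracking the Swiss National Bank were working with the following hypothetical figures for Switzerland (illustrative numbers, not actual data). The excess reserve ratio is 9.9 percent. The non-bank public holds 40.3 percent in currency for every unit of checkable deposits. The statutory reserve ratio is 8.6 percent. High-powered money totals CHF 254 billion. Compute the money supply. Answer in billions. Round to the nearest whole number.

The money multiplier is m = (1 + c) / (rr + e + c) = (1 + 0.403) / (0.086 + 0.099 + 0.403) ≈ 2.3861.
So M = m × MB = 2.3861 × 254 = 606.0694 billion.

CHF 606 billion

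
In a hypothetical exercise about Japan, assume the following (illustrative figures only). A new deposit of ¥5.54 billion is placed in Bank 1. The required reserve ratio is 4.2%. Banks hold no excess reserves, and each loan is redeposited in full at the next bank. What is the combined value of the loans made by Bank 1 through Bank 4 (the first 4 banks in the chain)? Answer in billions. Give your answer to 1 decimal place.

¥19.9 billion

Bank i lends (1 − rr)^i of the original deposit: Bank 1 lends 5.54·0.9580 ≈ 5.3073, Bank 2 lends 5.54·0.9580² ≈ 5.0844, and so on.
Summing a geometric series: total = 5.54·[0.9580·(1 − 0.9580^4) / (1 − 0.9580)] ≈ 19.9289 billion.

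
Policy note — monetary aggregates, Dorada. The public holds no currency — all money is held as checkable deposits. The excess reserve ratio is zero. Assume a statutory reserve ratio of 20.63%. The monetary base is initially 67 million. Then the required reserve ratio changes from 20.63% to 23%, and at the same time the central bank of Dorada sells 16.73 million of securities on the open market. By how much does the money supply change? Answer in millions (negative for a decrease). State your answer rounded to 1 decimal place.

Before: m₁ = 1 / (0.2063) ≈ 4.8473, MB₁ = 67, so M₁ = 4.8473 × 67 = 324.7691 million.
After: m₂ = 1 / (0.23) ≈ 4.3478, MB₂ = 67 − 16.73 = 50.27, so M₂ = 4.3478 × 50.27 ≈ 218.5639 million.
ΔM = M₂ − M₁ = 218.5639 − 324.7691 = -106.2052 million.

-106.2 million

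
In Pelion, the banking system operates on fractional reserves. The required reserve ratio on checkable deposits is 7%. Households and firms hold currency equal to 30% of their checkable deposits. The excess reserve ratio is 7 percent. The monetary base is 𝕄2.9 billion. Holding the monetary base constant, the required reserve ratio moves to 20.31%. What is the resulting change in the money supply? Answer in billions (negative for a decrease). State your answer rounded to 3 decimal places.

-1.990 billion

Initially m₁ = (1 + 0.3) / (0.07 + 0.07 + 0.3) ≈ 2.95455, so M₁ = 2.95455 × 2.9 ≈ 8.5682 billion.
After the change m₂ = (1 + 0.3) / (0.2031 + 0.07 + 0.3) ≈ 2.26837, so M₂ = 2.26837 × 2.9 ≈ 6.5783 billion.
ΔM = M₂ − M₁ = 6.5783 − 8.5682 = -1.9899 billion.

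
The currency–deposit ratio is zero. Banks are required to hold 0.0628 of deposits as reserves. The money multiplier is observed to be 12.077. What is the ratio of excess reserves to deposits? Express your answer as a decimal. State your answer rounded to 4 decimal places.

Using m = 12.077. Since m = (1 + c)/(c + rr + e), the denominator satisfies c + rr + e = (1 + c)/m = (1 + 0) / 12.077 ≈ 0.082802.
With c = 0 and rr = 0.0628, the ratio of excess reserves to deposits is 0.082802 − 0 − 0.0628 = 0.020002.

0.0200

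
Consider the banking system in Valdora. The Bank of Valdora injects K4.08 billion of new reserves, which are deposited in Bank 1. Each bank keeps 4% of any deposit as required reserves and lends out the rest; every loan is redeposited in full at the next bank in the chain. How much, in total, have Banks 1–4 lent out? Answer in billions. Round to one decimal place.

K14.8 billion

Bank i lends (1 − rr)^i of the original deposit: Bank 1 lends 4.08·0.9600 = 3.9168, Bank 2 lends 4.08·0.9600² ≈ 3.7601, and so on.
Summing a geometric series: total = 4.08·[0.9600·(1 − 0.9600^4) / (1 − 0.9600)] ≈ 14.7520 billion.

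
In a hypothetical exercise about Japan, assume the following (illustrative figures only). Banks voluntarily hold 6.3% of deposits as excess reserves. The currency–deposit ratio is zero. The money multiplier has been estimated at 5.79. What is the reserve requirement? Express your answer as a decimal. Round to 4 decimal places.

0.1097

Using m = 5.79. Since m = (1 + c)/(c + rr + e), the denominator satisfies c + rr + e = (1 + c)/m = (1 + 0) / 5.79 ≈ 0.172712.
With c = 0 and e = 0.063, the reserve requirement is 0.172712 − 0 − 0.063 = 0.109712.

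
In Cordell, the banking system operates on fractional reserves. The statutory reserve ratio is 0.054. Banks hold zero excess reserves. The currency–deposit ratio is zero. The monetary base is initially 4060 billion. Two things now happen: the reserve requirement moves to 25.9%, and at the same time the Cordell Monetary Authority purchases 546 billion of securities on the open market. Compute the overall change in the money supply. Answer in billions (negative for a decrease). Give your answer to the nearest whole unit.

-57401 billion

Before: m₁ = 1 / (0.054) ≈ 18.51852, MB₁ = 4060, so M₁ = 18.51852 × 4060 = 75185.1912 billion.
After: m₂ = 1 / (0.259) ≈ 3.86100, MB₂ = 4060 + 546 = 4606, so M₂ = 3.86100 × 4606 = 17783.766 billion.
ΔM = M₂ − M₁ = 17783.766 − 75185.1912 = -57401.4252 billion.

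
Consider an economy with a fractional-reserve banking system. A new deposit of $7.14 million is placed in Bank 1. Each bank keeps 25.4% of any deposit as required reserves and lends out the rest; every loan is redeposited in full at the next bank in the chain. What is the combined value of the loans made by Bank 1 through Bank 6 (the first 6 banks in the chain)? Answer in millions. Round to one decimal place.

Bank i lends (1 − rr)^i of the original deposit: Bank 1 lends 7.14·0.7460 ≈ 5.3264, Bank 2 lends 7.14·0.7460² ≈ 3.9735, and so on.
Summing a geometric series: total = 7.14·[0.7460·(1 − 0.7460^6) / (1 − 0.7460)] ≈ 17.3558 million.

$17.4 million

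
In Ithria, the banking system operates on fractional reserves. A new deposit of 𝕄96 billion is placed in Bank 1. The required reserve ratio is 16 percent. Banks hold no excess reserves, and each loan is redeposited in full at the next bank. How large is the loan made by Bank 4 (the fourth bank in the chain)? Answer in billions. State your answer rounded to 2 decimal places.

Each bank lends a fraction (1 − rr) = 0.8400 of the deposit it receives, so Bank 4 receives 96·0.8400^3 and lends 96·0.8400^4 ≈ 47.7957 billion.

𝕄47.80 billion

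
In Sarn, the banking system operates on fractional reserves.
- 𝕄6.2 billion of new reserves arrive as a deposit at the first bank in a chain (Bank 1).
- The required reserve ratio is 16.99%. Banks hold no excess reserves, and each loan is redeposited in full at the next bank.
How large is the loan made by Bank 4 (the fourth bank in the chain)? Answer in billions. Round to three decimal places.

Each bank lends a fraction (1 − rr) = 0.8301 of the deposit it receives, so Bank 4 receives 6.2·0.8301^3 and lends 6.2·0.8301^4 ≈ 2.9438 billion.

𝕄2.944 billion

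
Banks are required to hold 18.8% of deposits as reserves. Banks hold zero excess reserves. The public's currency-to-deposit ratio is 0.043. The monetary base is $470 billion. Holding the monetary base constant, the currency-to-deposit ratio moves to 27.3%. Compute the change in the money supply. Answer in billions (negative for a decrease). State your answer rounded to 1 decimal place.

Initially m₁ = (1 + 0.043) / (0.188 + 0.043) ≈ 4.51515, so M₁ = 4.51515 × 470 = 2122.1205 billion.
After the change m₂ = (1 + 0.273) / (0.188 + 0.273) ≈ 2.76139, so M₂ = 2.76139 × 470 = 1297.8533 billion.
ΔM = M₂ − M₁ = 1297.8533 − 2122.1205 = -824.2672 billion.

-824.3 billion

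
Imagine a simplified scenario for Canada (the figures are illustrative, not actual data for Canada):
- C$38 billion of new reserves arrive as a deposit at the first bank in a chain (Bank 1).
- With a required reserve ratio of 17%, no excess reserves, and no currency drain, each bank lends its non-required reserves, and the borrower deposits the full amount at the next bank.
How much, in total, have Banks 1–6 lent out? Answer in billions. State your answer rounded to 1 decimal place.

C$124.9 billion

Bank i lends (1 − rr)^i of the original deposit: Bank 1 lends 38·0.8300 = 31.5400, Bank 2 lends 38·0.8300² = 26.1782, and so on.
Summing a geometric series: total = 38·[0.8300·(1 − 0.8300^6) / (1 − 0.8300)] ≈ 124.8724 billion.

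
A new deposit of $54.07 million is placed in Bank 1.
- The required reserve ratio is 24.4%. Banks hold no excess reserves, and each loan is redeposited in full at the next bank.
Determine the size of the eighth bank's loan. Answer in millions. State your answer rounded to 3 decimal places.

Each bank lends a fraction (1 − rr) = 0.7560 of the deposit it receives, so Bank 8 receives 54.07·0.7560^7 and lends 54.07·0.7560^8 ≈ 5.7694 million.

$5.769 million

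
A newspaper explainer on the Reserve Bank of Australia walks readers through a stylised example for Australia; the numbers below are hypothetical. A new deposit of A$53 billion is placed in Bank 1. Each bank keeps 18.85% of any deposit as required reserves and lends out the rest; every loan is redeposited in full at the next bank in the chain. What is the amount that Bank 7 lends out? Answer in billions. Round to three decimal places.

Each bank lends a fraction (1 − rr) = 0.8115 of the deposit it receives, so Bank 7 receives 53·0.8115^6 and lends 53·0.8115^7 ≈ 12.2827 billion.

A$12.283 billion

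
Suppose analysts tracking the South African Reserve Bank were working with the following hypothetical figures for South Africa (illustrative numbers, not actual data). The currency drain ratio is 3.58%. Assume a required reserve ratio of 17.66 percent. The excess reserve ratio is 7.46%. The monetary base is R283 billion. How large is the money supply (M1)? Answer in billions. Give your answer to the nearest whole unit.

The money multiplier is m = (1 + c) / (rr + e + c) = (1 + 0.0358) / (0.1766 + 0.0746 + 0.0358) ≈ 3.6091.
So M = m × MB = 3.6091 × 283 = 1021.3753 billion.

R1021 billion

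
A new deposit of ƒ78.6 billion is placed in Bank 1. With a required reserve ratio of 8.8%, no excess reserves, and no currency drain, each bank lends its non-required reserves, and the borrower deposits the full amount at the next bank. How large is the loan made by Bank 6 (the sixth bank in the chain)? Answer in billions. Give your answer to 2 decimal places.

ƒ45.23 billion

Each bank lends a fraction (1 − rr) = 0.9120 of the deposit it receives, so Bank 6 receives 78.6·0.9120^5 and lends 78.6·0.9120^6 ≈ 45.2264 billion.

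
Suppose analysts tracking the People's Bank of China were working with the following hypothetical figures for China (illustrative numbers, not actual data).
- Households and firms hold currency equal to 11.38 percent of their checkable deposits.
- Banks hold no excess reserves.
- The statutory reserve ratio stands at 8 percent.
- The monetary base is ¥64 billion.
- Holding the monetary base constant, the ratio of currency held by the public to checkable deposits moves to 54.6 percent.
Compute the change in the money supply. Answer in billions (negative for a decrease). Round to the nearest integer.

Initially m₁ = (1 + 0.1138) / (0.08 + 0.1138) ≈ 5.7472, so M₁ = 5.7472 × 64 = 367.8208 billion.
After the change m₂ = (1 + 0.546) / (0.08 + 0.546) ≈ 2.4696, so M₂ = 2.4696 × 64 = 158.0544 billion.
ΔM = M₂ − M₁ = 158.0544 − 367.8208 = -209.7664 billion.

-210 billion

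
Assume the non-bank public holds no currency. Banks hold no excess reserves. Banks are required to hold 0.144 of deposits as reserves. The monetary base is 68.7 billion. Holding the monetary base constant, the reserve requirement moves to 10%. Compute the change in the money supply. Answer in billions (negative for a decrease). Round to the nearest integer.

210 billion

Initially m₁ = 1 / (0.144) ≈ 6.9444, so M₁ = 6.9444 × 68.7 ≈ 477.0803 billion.
After the change m₂ = 1 / (0.1) = 10, so M₂ = 10 × 68.7 = 687 billion.
ΔM = M₂ − M₁ = 687 − 477.0803 = 209.9197 billion.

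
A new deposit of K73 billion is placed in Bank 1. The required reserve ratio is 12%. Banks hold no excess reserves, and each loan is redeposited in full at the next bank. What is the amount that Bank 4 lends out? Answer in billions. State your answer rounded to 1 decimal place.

K43.8 billion

Each bank lends a fraction (1 − rr) = 0.8800 of the deposit it receives, so Bank 4 receives 73·0.8800^3 and lends 73·0.8800^4 ≈ 43.7778 billion.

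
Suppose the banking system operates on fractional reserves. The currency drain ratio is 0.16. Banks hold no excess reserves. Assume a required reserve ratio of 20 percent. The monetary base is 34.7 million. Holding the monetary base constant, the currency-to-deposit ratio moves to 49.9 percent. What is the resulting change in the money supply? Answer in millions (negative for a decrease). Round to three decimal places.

Initially m₁ = (1 + 0.16) / (0.2 + 0.16) ≈ 3.222222, so M₁ = 3.222222 × 34.7 ≈ 111.8111 million.
After the change m₂ = (1 + 0.499) / (0.2 + 0.499) ≈ 2.144492, so M₂ = 2.144492 × 34.7 ≈ 74.4139 million.
ΔM = M₂ − M₁ = 74.4139 − 111.8111 = -37.3972 million.

-37.397 million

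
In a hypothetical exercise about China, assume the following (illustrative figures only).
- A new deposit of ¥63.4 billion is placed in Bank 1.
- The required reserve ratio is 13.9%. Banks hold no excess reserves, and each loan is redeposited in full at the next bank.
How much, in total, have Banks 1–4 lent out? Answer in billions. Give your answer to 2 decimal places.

Bank i lends (1 − rr)^i of the original deposit: Bank 1 lends 63.4·0.8610 = 54.5874, Bank 2 lends 63.4·0.8610² ≈ 46.9998, and so on.
Summing a geometric series: total = 63.4·[0.8610·(1 − 0.8610^4) / (1 − 0.8610)] ≈ 176.8958 billion.

¥176.90 billion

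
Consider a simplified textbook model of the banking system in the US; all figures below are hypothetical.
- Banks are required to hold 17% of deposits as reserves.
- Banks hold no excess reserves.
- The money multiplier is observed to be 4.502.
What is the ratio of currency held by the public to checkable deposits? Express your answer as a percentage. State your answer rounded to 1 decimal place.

Using m = 4.502. From m = (1 + c)/(c + rr + e), rearranging gives 1 + c = m·(c + rr + e), so c·(1 − m) = m·(rr + e) − 1.
Hence c = [m·(rr + e) − 1]/(1 − m) = [4.502 × (0.17 + 0) − 1] / (1 − 4.502) ≈ 0.067007.

6.7%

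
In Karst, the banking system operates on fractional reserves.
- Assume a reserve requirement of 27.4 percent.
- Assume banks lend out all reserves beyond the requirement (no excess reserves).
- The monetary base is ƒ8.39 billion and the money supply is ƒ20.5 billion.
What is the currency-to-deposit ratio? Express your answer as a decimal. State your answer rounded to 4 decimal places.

0.2290

Using m = M/MB = 20.5/8.39 ≈ 2.443385. From m = (1 + c)/(c + rr + e), rearranging gives 1 + c = m·(c + rr + e), so c·(1 − m) = m·(rr + e) − 1.
Hence c = [m·(rr + e) − 1]/(1 − m) = [2.443385 × (0.274 + 0) − 1] / (1 − 2.443385) ≈ 0.228984.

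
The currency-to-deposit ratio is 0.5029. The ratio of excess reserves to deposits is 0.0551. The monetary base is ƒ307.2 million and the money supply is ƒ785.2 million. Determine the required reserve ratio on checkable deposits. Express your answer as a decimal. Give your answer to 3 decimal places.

Using m = M/MB = 785.2/307.2 ≈ 2.555990. Since m = (1 + c)/(c + rr + e), the denominator satisfies c + rr + e = (1 + c)/m = (1 + 0.5029) / 2.555990 ≈ 0.587991.
With c = 0.5029 and e = 0.0551, the required reserve ratio on checkable deposits is 0.587991 − 0.5029 − 0.0551 = 0.029991.

0.030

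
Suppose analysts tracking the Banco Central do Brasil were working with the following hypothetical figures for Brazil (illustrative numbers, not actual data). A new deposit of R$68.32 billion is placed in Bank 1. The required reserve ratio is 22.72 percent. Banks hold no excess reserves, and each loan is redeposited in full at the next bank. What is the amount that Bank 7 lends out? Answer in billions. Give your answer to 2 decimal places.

R$11.25 billion

Each bank lends a fraction (1 − rr) = 0.7728 of the deposit it receives, so Bank 7 receives 68.32·0.7728^6 and lends 68.32·0.7728^7 ≈ 11.2465 billion.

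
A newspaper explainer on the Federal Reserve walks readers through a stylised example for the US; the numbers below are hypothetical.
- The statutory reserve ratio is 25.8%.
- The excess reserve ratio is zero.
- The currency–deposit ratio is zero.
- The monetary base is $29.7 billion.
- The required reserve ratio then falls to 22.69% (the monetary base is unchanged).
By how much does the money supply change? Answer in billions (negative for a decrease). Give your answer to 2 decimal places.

Initially m₁ = 1 / (0.258) ≈ 3.87597, so M₁ = 3.87597 × 29.7 ≈ 115.1163 billion.
After the change m₂ = 1 / (0.2269) ≈ 4.40723, so M₂ = 4.40723 × 29.7 ≈ 130.8947 billion.
ΔM = M₂ − M₁ = 130.8947 − 115.1163 = 15.7784 billion.

$15.78 billion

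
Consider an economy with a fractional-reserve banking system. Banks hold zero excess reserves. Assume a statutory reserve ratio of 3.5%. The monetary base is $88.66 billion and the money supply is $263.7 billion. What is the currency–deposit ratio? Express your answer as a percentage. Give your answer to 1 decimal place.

Using m = M/MB = 263.7/88.66 ≈ 2.974284. From m = (1 + c)/(c + rr + e), rearranging gives 1 + c = m·(c + rr + e), so c·(1 − m) = m·(rr + e) − 1.
Hence c = [m·(rr + e) − 1]/(1 − m) = [2.974284 × (0.035 + 0) − 1] / (1 − 2.974284) ≈ 0.453785.

45.4%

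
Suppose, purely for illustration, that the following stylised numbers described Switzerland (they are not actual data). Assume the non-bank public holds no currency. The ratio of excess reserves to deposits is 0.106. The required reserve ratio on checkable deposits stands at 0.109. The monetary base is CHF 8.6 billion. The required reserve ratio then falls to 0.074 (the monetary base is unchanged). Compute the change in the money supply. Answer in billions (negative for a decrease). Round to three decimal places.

CHF 7.778 billion

Initially m₁ = 1 / (0.109 + 0.106) ≈ 4.65116, so M₁ = 4.65116 × 8.6 ≈ 40 billion.
After the change m₂ = 1 / (0.074 + 0.106) ≈ 5.55556, so M₂ = 5.55556 × 8.6 ≈ 47.7778 billion.
ΔM = M₂ − M₁ = 47.7778 − 40 = 7.7778 billion.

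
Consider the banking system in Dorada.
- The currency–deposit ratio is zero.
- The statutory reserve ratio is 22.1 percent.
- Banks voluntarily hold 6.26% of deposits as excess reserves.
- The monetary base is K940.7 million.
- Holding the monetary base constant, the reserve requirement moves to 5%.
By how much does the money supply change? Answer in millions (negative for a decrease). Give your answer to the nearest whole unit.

Initially m₁ = 1 / (0.221 + 0.0626) ≈ 3.5261, so M₁ = 3.5261 × 940.7 ≈ 3317.0023 million.
After the change m₂ = 1 / (0.05 + 0.0626) ≈ 8.8810, so M₂ = 8.8810 × 940.7 = 8354.3567 million.
ΔM = M₂ − M₁ = 8354.3567 − 3317.0023 = 5037.3544 million.

K5037 million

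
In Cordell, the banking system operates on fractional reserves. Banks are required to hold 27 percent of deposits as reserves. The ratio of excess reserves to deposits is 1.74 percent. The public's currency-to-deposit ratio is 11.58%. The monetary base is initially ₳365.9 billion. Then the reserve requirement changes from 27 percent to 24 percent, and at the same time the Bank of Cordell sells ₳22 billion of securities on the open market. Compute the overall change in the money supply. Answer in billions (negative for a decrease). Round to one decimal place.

₳15.6 billion

Before: m₁ = (1 + 0.1158) / (0.27 + 0.0174 + 0.1158) ≈ 2.76736, MB₁ = 365.9, so M₁ = 2.76736 × 365.9 ≈ 1012.577 billion.
After: m₂ = (1 + 0.1158) / (0.24 + 0.0174 + 0.1158) ≈ 2.98982, MB₂ = 365.9 − 22 = 343.9, so M₂ = 2.98982 × 343.9 ≈ 1028.1991 billion.
ΔM = M₂ − M₁ = 1028.1991 − 1012.577 = 15.6221 billion.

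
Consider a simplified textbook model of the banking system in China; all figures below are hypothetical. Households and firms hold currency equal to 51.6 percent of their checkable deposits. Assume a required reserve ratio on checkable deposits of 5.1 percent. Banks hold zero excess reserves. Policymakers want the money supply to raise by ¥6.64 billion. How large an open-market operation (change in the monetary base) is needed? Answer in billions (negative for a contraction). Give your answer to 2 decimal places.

The money multiplier is m = (1 + c) / (rr + c) = (1 + 0.516) / (0.051 + 0.516) ≈ 2.6737.
ΔMB = ΔM / m = (+6.64) / 2.6737 ≈ 2.4834 billion.

¥2.48 billion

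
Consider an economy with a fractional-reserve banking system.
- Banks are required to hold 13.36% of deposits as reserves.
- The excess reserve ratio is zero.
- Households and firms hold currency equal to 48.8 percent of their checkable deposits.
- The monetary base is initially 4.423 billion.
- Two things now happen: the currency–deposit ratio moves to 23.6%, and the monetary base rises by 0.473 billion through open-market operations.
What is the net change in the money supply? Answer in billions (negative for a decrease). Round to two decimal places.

Before: m₁ = (1 + 0.488) / (0.1336 + 0.488) ≈ 2.3938, MB₁ = 4.423, so M₁ = 2.3938 × 4.423 ≈ 10.5878 billion.
After: m₂ = (1 + 0.236) / (0.1336 + 0.236) ≈ 3.3442, MB₂ = 4.423 + 0.473 = 4.896, so M₂ = 3.3442 × 4.896 ≈ 16.3732 billion.
ΔM = M₂ − M₁ = 16.3732 − 10.5878 = 5.7854 billion.

5.79 billion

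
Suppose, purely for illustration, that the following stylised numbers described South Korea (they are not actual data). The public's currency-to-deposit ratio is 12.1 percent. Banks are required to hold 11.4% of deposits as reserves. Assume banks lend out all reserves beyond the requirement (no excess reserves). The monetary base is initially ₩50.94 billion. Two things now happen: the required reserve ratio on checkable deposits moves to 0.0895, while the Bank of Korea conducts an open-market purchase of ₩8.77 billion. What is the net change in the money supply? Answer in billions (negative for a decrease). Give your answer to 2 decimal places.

Before: m₁ = (1 + 0.121) / (0.114 + 0.121) ≈ 4.77021, MB₁ = 50.94, so M₁ = 4.77021 × 50.94 ≈ 242.9945 billion.
After: m₂ = (1 + 0.121) / (0.0895 + 0.121) ≈ 5.32542, MB₂ = 50.94 + 8.77 = 59.71, so M₂ = 5.32542 × 59.71 ≈ 317.9808 billion.
ΔM = M₂ − M₁ = 317.9808 − 242.9945 = 74.9863 billion.

₩74.99 billion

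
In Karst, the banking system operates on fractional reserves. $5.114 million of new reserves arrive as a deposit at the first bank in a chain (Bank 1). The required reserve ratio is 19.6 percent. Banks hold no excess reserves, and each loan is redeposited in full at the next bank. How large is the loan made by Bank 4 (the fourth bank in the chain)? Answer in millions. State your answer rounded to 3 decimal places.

$2.137 million

Each bank lends a fraction (1 − rr) = 0.8040 of the deposit it receives, so Bank 4 receives 5.114·0.8040^3 and lends 5.114·0.8040^4 ≈ 2.1369 million.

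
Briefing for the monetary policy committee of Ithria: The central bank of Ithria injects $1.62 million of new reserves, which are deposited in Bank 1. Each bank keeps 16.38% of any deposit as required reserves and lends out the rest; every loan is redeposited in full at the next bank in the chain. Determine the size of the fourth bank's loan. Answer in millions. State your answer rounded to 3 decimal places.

Each bank lends a fraction (1 − rr) = 0.8362 of the deposit it receives, so Bank 4 receives 1.62·0.8362^3 and lends 1.62·0.8362^4 ≈ 0.7921 million.

$0.792 million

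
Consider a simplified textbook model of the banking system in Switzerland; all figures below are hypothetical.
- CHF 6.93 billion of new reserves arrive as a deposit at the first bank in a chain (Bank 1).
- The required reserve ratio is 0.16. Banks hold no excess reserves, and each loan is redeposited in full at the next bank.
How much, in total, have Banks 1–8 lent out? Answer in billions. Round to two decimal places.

Bank i lends (1 − rr)^i of the original deposit: Bank 1 lends 6.93·0.8400 = 5.8212, Bank 2 lends 6.93·0.8400² ≈ 4.8898, and so on.
Summing a geometric series: total = 6.93·[0.8400·(1 − 0.8400^8) / (1 − 0.8400)] ≈ 27.3642 billion.

CHF 27.36 billion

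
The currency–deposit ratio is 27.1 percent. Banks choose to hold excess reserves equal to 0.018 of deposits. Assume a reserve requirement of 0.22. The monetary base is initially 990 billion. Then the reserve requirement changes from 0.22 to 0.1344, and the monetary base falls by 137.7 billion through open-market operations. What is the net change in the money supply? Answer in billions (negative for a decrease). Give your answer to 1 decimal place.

Before: m₁ = (1 + 0.271) / (0.22 + 0.018 + 0.271) ≈ 2.49705, MB₁ = 990, so M₁ = 2.49705 × 990 = 2472.0795 billion.
After: m₂ = (1 + 0.271) / (0.1344 + 0.018 + 0.271) ≈ 3.00189, MB₂ = 990 − 137.7 = 852.3, so M₂ = 3.00189 × 852.3 ≈ 2558.5108 billion.
ΔM = M₂ − M₁ = 2558.5108 − 2472.0795 = 86.4313 billion.

86.4 billion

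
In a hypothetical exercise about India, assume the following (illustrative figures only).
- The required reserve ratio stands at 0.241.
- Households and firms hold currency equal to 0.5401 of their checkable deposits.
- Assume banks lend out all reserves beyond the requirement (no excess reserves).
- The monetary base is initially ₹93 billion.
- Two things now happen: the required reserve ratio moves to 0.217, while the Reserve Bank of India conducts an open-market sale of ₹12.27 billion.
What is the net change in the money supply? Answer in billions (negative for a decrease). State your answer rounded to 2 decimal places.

-19.15 billion

Before: m₁ = (1 + 0.5401) / (0.241 + 0.5401) ≈ 1.97171, MB₁ = 93, so M₁ = 1.97171 × 93 ≈ 183.369 billion.
After: m₂ = (1 + 0.5401) / (0.217 + 0.5401) ≈ 2.03421, MB₂ = 93 − 12.27 = 80.73, so M₂ = 2.03421 × 80.73 ≈ 164.2218 billion.
ΔM = M₂ − M₁ = 164.2218 − 183.369 = -19.1472 billion.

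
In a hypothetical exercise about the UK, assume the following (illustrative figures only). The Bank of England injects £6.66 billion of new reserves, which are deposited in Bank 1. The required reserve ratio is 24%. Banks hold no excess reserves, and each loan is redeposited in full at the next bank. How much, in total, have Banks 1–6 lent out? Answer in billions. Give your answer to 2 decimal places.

£17.03 billion

Bank i lends (1 − rr)^i of the original deposit: Bank 1 lends 6.66·0.7600 = 5.0616, Bank 2 lends 6.66·0.7600² ≈ 3.8468, and so on.
Summing a geometric series: total = 6.66·[0.7600·(1 − 0.7600^6) / (1 − 0.7600)] ≈ 17.0260 billion.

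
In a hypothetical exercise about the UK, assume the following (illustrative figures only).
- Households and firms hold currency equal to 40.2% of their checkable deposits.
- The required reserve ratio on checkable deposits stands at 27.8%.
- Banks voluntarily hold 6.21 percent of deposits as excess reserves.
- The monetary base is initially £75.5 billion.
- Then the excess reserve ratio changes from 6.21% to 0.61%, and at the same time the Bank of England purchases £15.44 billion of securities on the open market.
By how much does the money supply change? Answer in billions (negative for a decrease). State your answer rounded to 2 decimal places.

Before: m₁ = (1 + 0.402) / (0.278 + 0.0621 + 0.402) ≈ 1.88923, MB₁ = 75.5, so M₁ = 1.88923 × 75.5 ≈ 142.6369 billion.
After: m₂ = (1 + 0.402) / (0.278 + 0.0061 + 0.402) ≈ 2.04343, MB₂ = 75.5 + 15.44 = 90.94, so M₂ = 2.04343 × 90.94 ≈ 185.8295 billion.
ΔM = M₂ − M₁ = 185.8295 − 142.6369 = 43.1926 billion.

£43.19 billion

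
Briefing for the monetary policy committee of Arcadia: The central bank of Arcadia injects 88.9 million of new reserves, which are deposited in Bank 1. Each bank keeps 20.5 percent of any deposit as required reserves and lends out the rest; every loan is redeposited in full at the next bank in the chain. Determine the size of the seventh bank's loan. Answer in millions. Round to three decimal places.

17.843 million

Each bank lends a fraction (1 − rr) = 0.7950 of the deposit it receives, so Bank 7 receives 88.9·0.7950^6 and lends 88.9·0.7950^7 ≈ 17.8432 million.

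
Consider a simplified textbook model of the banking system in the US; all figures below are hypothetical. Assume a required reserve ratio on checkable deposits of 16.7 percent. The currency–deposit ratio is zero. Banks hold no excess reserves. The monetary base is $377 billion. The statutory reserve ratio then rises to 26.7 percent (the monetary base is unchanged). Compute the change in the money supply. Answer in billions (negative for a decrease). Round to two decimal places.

Initially m₁ = 1 / (0.167) ≈ 5.988024, so M₁ = 5.988024 × 377 ≈ 2257.485 billion.
After the change m₂ = 1 / (0.267) ≈ 3.745318, so M₂ = 3.745318 × 377 ≈ 1411.9849 billion.
ΔM = M₂ − M₁ = 1411.9849 − 2257.485 = -845.5001 billion.

-845.50 billion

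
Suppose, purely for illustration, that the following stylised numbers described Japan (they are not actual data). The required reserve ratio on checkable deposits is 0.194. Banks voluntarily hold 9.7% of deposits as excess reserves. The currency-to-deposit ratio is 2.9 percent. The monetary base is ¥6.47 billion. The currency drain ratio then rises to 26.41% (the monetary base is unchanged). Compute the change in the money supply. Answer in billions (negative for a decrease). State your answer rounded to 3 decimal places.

Initially m₁ = (1 + 0.029) / (0.194 + 0.097 + 0.029) ≈ 3.21562, so M₁ = 3.21562 × 6.47 ≈ 20.8051 billion.
After the change m₂ = (1 + 0.2641) / (0.194 + 0.097 + 0.2641) ≈ 2.27725, so M₂ = 2.27725 × 6.47 ≈ 14.7338 billion.
ΔM = M₂ − M₁ = 14.7338 − 20.8051 = -6.0713 billion.

-6.071 billion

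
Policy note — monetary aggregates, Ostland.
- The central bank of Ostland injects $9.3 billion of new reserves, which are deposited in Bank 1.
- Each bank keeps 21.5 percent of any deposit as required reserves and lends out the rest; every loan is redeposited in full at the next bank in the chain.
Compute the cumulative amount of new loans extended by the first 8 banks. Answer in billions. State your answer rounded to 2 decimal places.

Bank i lends (1 − rr)^i of the original deposit: Bank 1 lends 9.3·0.7850 = 7.3005, Bank 2 lends 9.3·0.7850² ≈ 5.7309, and so on.
Summing a geometric series: total = 9.3·[0.7850·(1 − 0.7850^8) / (1 − 0.7850)] ≈ 29.0595 billion.

$29.06 billion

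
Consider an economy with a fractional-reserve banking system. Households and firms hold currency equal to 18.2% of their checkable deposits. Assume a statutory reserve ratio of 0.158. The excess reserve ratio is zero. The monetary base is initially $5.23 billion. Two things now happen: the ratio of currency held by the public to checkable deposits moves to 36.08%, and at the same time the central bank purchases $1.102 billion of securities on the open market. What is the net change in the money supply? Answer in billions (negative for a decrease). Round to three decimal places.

Before: m₁ = (1 + 0.182) / (0.158 + 0.182) ≈ 3.47647, MB₁ = 5.23, so M₁ = 3.47647 × 5.23 ≈ 18.1819 billion.
After: m₂ = (1 + 0.3608) / (0.158 + 0.3608) ≈ 2.62298, MB₂ = 5.23 + 1.102 = 6.332, so M₂ = 2.62298 × 6.332 ≈ 16.6087 billion.
ΔM = M₂ − M₁ = 16.6087 − 18.1819 = -1.5732 billion.

-1.573 billion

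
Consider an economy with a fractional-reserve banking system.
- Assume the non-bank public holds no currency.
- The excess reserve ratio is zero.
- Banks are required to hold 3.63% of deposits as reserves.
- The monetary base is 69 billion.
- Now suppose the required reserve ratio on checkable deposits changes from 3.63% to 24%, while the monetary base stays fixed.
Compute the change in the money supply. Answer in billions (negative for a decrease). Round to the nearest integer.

-1613 billion

Initially m₁ = 1 / (0.0363) ≈ 27.5482, so M₁ = 27.5482 × 69 = 1900.8258 billion.
After the change m₂ = 1 / (0.24) ≈ 4.1667, so M₂ = 4.1667 × 69 = 287.5023 billion.
ΔM = M₂ − M₁ = 287.5023 − 1900.8258 = -1613.3235 billion.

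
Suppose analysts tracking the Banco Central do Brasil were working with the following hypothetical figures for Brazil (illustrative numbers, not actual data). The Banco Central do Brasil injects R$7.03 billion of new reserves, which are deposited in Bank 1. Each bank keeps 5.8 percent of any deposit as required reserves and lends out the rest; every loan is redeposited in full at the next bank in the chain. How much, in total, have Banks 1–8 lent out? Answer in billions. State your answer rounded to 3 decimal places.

R$43.385 billion

Bank i lends (1 − rr)^i of the original deposit: Bank 1 lends 7.03·0.9420 ≈ 6.6223, Bank 2 lends 7.03·0.9420² ≈ 6.2382, and so on.
Summing a geometric series: total = 7.03·[0.9420·(1 − 0.9420^8) / (1 − 0.9420)] ≈ 43.3847 billion.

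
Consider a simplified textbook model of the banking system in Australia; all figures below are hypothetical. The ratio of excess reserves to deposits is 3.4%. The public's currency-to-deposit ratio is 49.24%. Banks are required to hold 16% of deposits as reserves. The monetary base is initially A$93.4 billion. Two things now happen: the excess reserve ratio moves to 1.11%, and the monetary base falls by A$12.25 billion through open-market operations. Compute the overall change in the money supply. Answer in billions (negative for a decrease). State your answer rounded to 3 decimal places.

-20.545 billion

Before: m₁ = (1 + 0.4924) / (0.16 + 0.034 + 0.4924) ≈ 2.174242, MB₁ = 93.4, so M₁ = 2.174242 × 93.4 ≈ 203.0742 billion.
After: m₂ = (1 + 0.4924) / (0.16 + 0.0111 + 0.4924) ≈ 2.249284, MB₂ = 93.4 − 12.25 = 81.15, so M₂ = 2.249284 × 81.15 ≈ 182.5294 billion.
ΔM = M₂ − M₁ = 182.5294 − 203.0742 = -20.5448 billion.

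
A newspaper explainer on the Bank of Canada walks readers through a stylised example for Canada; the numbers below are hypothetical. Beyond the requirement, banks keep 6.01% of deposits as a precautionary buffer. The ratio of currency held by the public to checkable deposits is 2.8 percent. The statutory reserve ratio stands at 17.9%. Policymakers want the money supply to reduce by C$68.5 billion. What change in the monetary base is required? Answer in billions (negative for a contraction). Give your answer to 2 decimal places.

-17.80 billion

The money multiplier is m = (1 + c) / (rr + e + c) = (1 + 0.028) / (0.179 + 0.0601 + 0.028) ≈ 3.84875.
ΔMB = ΔM / m = (−68.5) / 3.84875 ≈ -17.798 billion.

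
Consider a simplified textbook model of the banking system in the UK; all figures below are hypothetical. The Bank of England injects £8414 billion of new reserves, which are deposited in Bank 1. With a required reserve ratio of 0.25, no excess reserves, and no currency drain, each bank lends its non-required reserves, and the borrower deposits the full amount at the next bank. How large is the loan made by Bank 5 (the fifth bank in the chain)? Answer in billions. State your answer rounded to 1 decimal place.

Each bank lends a fraction (1 − rr) = 0.7500 of the deposit it receives, so Bank 5 receives 8414·0.7500^4 and lends 8414·0.7500^5 ≈ 1996.6816 billion.

£1996.7 billion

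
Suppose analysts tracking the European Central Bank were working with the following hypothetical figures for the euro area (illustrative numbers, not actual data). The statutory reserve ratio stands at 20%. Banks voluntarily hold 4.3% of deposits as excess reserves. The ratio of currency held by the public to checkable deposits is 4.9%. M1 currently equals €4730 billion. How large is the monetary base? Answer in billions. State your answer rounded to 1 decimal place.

€1316.6 billion

The money multiplier is m = (1 + c) / (rr + e + c) = (1 + 0.049) / (0.2 + 0.043 + 0.049) ≈ 3.592466.
MB = M / m = 4730 / 3.592466 ≈ 1316.6443 billion.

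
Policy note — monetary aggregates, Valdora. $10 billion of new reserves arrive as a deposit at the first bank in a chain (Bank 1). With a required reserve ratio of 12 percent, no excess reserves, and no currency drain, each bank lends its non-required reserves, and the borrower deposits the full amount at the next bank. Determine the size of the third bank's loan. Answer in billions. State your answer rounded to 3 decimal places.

Each bank lends a fraction (1 − rr) = 0.8800 of the deposit it receives, so Bank 3 receives 10·0.8800^2 and lends 10·0.8800^3 ≈ 6.8147 billion.

$6.815 billion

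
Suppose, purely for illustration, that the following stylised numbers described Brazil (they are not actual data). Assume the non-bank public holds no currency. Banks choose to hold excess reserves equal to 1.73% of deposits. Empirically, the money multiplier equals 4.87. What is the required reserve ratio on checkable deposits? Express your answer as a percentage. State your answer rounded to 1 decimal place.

18.8%

Using m = 4.87. Since m = (1 + c)/(c + rr + e), the denominator satisfies c + rr + e = (1 + c)/m = (1 + 0) / 4.87 ≈ 0.205339.
With c = 0 and e = 0.0173, the required reserve ratio on checkable deposits is 0.205339 − 0 − 0.0173 = 0.188039.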